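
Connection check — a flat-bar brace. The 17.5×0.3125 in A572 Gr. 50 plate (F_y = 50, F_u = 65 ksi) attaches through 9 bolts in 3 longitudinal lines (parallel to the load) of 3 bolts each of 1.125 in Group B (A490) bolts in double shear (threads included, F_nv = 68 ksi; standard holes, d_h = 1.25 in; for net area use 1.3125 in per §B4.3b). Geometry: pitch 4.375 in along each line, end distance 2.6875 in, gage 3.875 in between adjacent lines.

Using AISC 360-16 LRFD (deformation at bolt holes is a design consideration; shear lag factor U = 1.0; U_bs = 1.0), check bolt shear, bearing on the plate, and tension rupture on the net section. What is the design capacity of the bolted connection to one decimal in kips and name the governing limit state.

206.6 kips (net-section rupture governs)

Bolt shear: A_b = π(1.125)²/4 = 0.99402 in². φR_n = 0.75 × 68 × 0.99402 × 9 × 2 = 912.5 kips.
Bearing (0.3125 in plate, F_u = 65 ksi): end bolts L_c = 2.6875 − 1.25/2 = 2.0625, R_n = min(1.2×2.0625×0.3125×65, 2.4×1.125×0.3125×65) = 50.273 kips/bolt; interior L_c = 4.375 − 1.25 = 3.125, R_n = 54.844 kips/bolt. φR_n = 0.75 × (3×50.273 + 6×54.844) = 359.9 kips.
Tension rupture (net): A_n = (17.5 − 3×1.3125)×0.3125 = 4.2383 in² (U = 1.0, A_e = A_n). φR_n = 0.75 × 65 × 4.2383 = 206.6 kips.
Governing: min(912.5, 359.9, 206.6) = 206.6 kips → net-section rupture.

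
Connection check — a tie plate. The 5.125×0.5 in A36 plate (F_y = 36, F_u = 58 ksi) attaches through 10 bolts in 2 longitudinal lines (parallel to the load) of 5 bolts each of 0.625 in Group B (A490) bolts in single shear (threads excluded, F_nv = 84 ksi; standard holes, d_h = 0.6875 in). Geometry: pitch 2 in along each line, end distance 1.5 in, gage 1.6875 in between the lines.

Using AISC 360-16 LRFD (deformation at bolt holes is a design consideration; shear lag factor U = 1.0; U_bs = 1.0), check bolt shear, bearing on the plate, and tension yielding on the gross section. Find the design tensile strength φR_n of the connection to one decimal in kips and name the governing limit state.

83.0 kips (gross-section yield governs)

Bolt shear: A_b = π(0.625)²/4 = 0.3068 in². φR_n = 0.75 × 84 × 0.3068 × 10 × 1 = 193.3 kips.
Bearing (0.5 in plate, F_u = 58 ksi): end bolts L_c = 1.5 − 0.6875/2 = 1.15625, R_n = min(1.2×1.15625×0.5×58, 2.4×0.625×0.5×58) = 40.238 kips/bolt; interior L_c = 2 − 0.6875 = 1.3125, R_n = 43.5 kips/bolt. φR_n = 0.75 × (2×40.238 + 8×43.5) = 321.4 kips.
Tension yield (gross): A_g = 5.125×0.5 = 2.5625 in². φR_n = 0.90 × 36 × 2.5625 = 83.0 kips.
Governing: min(193.3, 321.4, 83.0) = 83.0 kips → gross-section yield.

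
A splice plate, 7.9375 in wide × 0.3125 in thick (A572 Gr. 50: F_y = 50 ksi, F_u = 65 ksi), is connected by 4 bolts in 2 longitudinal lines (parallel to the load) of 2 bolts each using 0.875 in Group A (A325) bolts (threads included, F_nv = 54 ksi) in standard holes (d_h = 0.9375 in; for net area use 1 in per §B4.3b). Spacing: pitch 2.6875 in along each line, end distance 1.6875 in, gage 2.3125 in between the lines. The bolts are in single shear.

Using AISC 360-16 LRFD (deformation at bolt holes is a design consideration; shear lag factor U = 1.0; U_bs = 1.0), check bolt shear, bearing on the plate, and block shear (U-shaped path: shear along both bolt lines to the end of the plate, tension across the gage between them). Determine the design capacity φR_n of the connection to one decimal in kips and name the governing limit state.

Bolt shear: A_b = π(0.875)²/4 = 0.60132 in². φR_n = 0.75 × 54 × 0.60132 × 4 × 1 = 97.4 kips.
Bearing (0.3125 in plate, F_u = 65 ksi): end bolts L_c = 1.6875 − 0.9375/2 = 1.21875, R_n = min(1.2×1.21875×0.3125×65, 2.4×0.875×0.3125×65) = 29.707 kips/bolt; interior L_c = 2.6875 − 0.9375 = 1.75, R_n = 42.656 kips/bolt. φR_n = 0.75 × (2×29.707 + 2×42.656) = 108.5 kips.
Block shear: shear path 2×[1.6875+1×2.6875] = 2×4.375 in, A_gv = 2.7344, A_nv = 2×(4.375 − 1.5×1)×0.3125 = 1.7969 in²; tension across gage: (2.3125 − 1×1)×0.3125 = 0.41016 in². R_n = min(0.6×65×1.7969, 0.6×50×2.7344) + 1.0×65×0.41016 = min(70.079, 82.032) + 26.66 = 96.739 kips. φR_n = 0.75 × 96.739 = 72.6 kips.
Governing: min(97.4, 108.5, 72.6) = 72.6 kips → block shear.

72.6 kips (block shear governs)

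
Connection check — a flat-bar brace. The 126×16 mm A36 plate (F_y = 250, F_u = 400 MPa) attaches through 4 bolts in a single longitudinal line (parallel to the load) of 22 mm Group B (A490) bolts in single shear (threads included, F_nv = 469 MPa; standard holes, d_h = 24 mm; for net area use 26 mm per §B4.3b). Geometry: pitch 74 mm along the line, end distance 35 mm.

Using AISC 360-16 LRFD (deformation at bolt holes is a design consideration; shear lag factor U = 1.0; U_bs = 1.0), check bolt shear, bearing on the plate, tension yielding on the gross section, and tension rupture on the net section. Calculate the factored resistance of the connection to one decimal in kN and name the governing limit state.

453.6 kN (gross-section yield governs)

Bolt shear: A_b = π(22)²/4 = 380.13 mm². φR_n = 0.75 × 469 × 380.13 × 4 × 1 = 534.8 kN.
Bearing (16 mm plate, F_u = 400 MPa): end bolts L_c = 35 − 24/2 = 23, R_n = min(1.2×23×16×400, 2.4×22×16×400) = 176.64 kN/bolt; interior L_c = 74 − 24 = 50, R_n = 337.92 kN/bolt. φR_n = 0.75 × (1×176.64 + 3×337.92) = 892.8 kN.
Tension yield (gross): A_g = 126×16 = 2016 mm². φR_n = 0.90 × 250 × 2016 = 453.6 kN.
Tension rupture (net): A_n = (126 − 1×26)×16 = 1600 mm² (U = 1.0, A_e = A_n). φR_n = 0.75 × 400 × 1600 = 480.0 kN.
Governing: min(534.8, 892.8, 453.6, 480.0) = 453.6 kN → gross-section yield.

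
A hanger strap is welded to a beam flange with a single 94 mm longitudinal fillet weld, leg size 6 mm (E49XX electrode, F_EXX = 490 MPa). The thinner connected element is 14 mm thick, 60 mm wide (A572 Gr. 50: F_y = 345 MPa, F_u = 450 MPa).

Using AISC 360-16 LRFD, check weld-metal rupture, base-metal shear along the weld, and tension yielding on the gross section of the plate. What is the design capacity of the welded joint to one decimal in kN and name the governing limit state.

Weld metal: throat = 0.707×6 = 4.242 mm, L = 94 mm. φR_n = 0.75 × 0.6 × 490 × 4.242 × 94 = 87.9 kN.
Base metal shear (14 mm plate): yield φR_n = 1.0×0.6×345×14×94 = 272.4 kN; rupture φR_n = 0.75×0.6×450×14×94 = 266.5 kN; take 266.5 kN (rupture).
Tension yield (gross): A_g = 60×14 = 840 mm². φR_n = 0.90 × 345 × 840 = 260.8 kN.
Governing: min(87.9, 266.5, 260.8) = 87.9 kN → weld metal.

87.9 kN (weld metal governs)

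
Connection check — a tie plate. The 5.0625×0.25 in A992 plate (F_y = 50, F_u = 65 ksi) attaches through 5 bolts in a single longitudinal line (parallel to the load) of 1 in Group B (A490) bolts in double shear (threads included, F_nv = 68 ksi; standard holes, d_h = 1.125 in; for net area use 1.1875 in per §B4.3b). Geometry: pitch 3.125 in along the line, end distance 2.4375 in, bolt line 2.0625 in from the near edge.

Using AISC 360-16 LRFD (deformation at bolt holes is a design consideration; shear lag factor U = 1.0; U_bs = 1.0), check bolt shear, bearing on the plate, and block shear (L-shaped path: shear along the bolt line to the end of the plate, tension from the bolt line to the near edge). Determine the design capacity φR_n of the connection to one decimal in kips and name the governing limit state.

88.1 kips (block shear governs)

Bolt shear: A_b = π(1)²/4 = 0.7854 in². φR_n = 0.75 × 68 × 0.7854 × 5 × 2 = 400.6 kips.
Bearing (0.25 in plate, F_u = 65 ksi): end bolts L_c = 2.4375 − 1.125/2 = 1.875, R_n = min(1.2×1.875×0.25×65, 2.4×1×0.25×65) = 36.563 kips/bolt; interior L_c = 3.125 − 1.125 = 2, R_n = 39 kips/bolt. φR_n = 0.75 × (1×36.563 + 4×39) = 144.4 kips.
Block shear: shear path 1×[2.4375+4×3.125] = 1×14.9375 in, A_gv = 3.7344, A_nv = 1×(14.9375 − 4.5×1.1875)×0.25 = 2.3984 in²; tension to near edge: (2.0625 − 0.5×1.1875)×0.25 = 0.36719 in². R_n = min(0.6×65×2.3984, 0.6×50×3.7344) + 1.0×65×0.36719 = min(93.538, 112.03) + 23.867 = 117.41 kips. φR_n = 0.75 × 117.41 = 88.1 kips.
Governing: min(400.6, 144.4, 88.1) = 88.1 kips → block shear.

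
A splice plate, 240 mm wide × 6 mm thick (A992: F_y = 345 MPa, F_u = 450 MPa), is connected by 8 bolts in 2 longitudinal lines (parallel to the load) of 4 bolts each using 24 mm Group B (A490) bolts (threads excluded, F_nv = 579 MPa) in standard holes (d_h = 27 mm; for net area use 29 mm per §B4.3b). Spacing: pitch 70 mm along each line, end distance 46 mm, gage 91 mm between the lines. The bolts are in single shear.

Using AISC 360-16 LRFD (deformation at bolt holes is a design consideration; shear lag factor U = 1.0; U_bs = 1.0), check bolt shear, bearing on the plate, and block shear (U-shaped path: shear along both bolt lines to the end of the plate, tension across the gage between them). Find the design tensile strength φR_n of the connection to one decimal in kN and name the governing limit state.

Bolt shear: A_b = π(24)²/4 = 452.39 mm². φR_n = 0.75 × 579 × 452.39 × 8 × 1 = 1571.6 kN.
Bearing (6 mm plate, F_u = 450 MPa): end bolts L_c = 46 − 27/2 = 32.5, R_n = min(1.2×32.5×6×450, 2.4×24×6×450) = 105.3 kN/bolt; interior L_c = 70 − 27 = 43, R_n = 139.32 kN/bolt. φR_n = 0.75 × (2×105.3 + 6×139.32) = 784.9 kN.
Block shear: shear path 2×[46+3×70] = 2×256 mm, A_gv = 3072, A_nv = 2×(256 − 3.5×29)×6 = 1854 mm²; tension across gage: (91 − 1×29)×6 = 372 mm². R_n = min(0.6×450×1854, 0.6×345×3072) + 1.0×450×372 = min(500.58, 635.9) + 167.4 = 667.98 kN. φR_n = 0.75 × 667.98 = 501.0 kN.
Governing: min(1571.6, 784.9, 501.0) = 501.0 kN → block shear.

501.0 kN (block shear governs)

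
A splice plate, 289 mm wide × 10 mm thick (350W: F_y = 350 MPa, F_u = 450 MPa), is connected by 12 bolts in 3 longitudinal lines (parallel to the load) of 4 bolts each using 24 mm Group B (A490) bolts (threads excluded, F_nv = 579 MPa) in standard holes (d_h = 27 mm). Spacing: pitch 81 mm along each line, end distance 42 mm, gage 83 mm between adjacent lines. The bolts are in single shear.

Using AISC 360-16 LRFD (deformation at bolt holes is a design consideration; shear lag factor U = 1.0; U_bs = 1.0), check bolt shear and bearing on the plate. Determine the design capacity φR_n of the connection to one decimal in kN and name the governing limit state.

2095.9 kN (bearing governs)

Bolt shear: A_b = π(24)²/4 = 452.39 mm². φR_n = 0.75 × 579 × 452.39 × 12 × 1 = 2357.4 kN.
Bearing (10 mm plate, F_u = 450 MPa): end bolts L_c = 42 − 27/2 = 28.5, R_n = min(1.2×28.5×10×450, 2.4×24×10×450) = 153.9 kN/bolt; interior L_c = 81 − 27 = 54, R_n = 259.2 kN/bolt. φR_n = 0.75 × (3×153.9 + 9×259.2) = 2095.9 kN.
Governing: min(2357.4, 2095.9) = 2095.9 kN → bearing.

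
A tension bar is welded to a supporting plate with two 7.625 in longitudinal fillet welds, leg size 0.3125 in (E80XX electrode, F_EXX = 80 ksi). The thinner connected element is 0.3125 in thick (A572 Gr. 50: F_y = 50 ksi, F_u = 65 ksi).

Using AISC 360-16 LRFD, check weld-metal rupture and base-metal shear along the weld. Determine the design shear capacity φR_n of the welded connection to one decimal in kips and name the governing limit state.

121.3 kips (weld metal governs)

Weld metal: throat = 0.707×0.3125 = 0.22094 in, L = 2×7.625 = 15.25 in. φR_n = 0.75 × 0.6 × 80 × 0.22094 × 15.25 = 121.3 kips.
Base metal shear (0.3125 in plate): yield φR_n = 1.0×0.6×50×0.3125×15.25 = 143.0 kips; rupture φR_n = 0.75×0.6×65×0.3125×15.25 = 139.4 kips; take 139.4 kips (rupture).
Governing: min(121.3, 139.4) = 121.3 kips → weld metal.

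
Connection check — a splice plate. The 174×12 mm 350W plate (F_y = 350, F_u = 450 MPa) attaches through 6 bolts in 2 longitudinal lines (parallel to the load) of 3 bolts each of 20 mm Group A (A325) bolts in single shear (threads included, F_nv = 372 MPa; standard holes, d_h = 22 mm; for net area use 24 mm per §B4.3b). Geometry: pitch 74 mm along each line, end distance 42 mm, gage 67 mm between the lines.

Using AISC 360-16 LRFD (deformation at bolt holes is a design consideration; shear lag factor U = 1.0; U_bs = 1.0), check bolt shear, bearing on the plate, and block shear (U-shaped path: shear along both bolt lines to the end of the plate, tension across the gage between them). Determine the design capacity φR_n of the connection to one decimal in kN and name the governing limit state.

525.9 kN (bolt shear governs)

Bolt shear: A_b = π(20)²/4 = 314.16 mm². φR_n = 0.75 × 372 × 314.16 × 6 × 1 = 525.9 kN.
Bearing (12 mm plate, F_u = 450 MPa): end bolts L_c = 42 − 22/2 = 31, R_n = min(1.2×31×12×450, 2.4×20×12×450) = 200.88 kN/bolt; interior L_c = 74 − 22 = 52, R_n = 259.2 kN/bolt. φR_n = 0.75 × (2×200.88 + 4×259.2) = 1078.9 kN.
Block shear: shear path 2×[42+2×74] = 2×190 mm, A_gv = 4560, A_nv = 2×(190 − 2.5×24)×12 = 3120 mm²; tension across gage: (67 − 1×24)×12 = 516 mm². R_n = min(0.6×450×3120, 0.6×350×4560) + 1.0×450×516 = min(842.4, 957.6) + 232.2 = 1074.6 kN. φR_n = 0.75 × 1074.6 = 806.0 kN.
Governing: min(525.9, 1078.9, 806.0) = 525.9 kN → bolt shear.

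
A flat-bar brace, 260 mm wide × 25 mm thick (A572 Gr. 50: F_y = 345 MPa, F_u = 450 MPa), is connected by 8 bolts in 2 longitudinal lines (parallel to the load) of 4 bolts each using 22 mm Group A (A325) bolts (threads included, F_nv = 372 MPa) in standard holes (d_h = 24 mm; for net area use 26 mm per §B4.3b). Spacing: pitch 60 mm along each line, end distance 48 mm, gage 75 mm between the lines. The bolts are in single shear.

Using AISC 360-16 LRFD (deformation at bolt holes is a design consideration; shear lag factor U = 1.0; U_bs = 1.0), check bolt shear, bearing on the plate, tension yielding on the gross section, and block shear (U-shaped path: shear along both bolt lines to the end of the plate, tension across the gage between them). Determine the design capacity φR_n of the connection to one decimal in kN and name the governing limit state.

Bolt shear: A_b = π(22)²/4 = 380.13 mm². φR_n = 0.75 × 372 × 380.13 × 8 × 1 = 848.5 kN.
Bearing (25 mm plate, F_u = 450 MPa): end bolts L_c = 48 − 24/2 = 36, R_n = min(1.2×36×25×450, 2.4×22×25×450) = 486 kN/bolt; interior L_c = 60 − 24 = 36, R_n = 486 kN/bolt. φR_n = 0.75 × (2×486 + 6×486) = 2916.0 kN.
Tension yield (gross): A_g = 260×25 = 6500 mm². φR_n = 0.90 × 345 × 6500 = 2018.3 kN.
Block shear: shear path 2×[48+3×60] = 2×228 mm, A_gv = 11400, A_nv = 2×(228 − 3.5×26)×25 = 6850 mm²; tension across gage: (75 − 1×26)×25 = 1225 mm². R_n = min(0.6×450×6850, 0.6×345×11400) + 1.0×450×1225 = min(1849.5, 2359.8) + 551.25 = 2400.8 kN. φR_n = 0.75 × 2400.8 = 1800.6 kN.
Governing: min(848.5, 2916.0, 2018.3, 1800.6) = 848.5 kN → bolt shear.

848.5 kN (bolt shear governs)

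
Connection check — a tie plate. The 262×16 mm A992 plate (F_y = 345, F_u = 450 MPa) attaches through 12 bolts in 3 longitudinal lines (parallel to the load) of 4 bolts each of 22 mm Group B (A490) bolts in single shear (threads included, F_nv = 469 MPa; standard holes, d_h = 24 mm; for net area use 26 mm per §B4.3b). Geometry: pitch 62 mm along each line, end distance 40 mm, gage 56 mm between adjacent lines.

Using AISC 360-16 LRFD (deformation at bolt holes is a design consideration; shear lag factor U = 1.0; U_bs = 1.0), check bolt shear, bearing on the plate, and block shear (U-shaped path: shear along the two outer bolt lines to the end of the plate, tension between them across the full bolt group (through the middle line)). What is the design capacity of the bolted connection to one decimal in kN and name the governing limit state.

1198.8 kN (block shear governs)

Bolt shear: A_b = π(22)²/4 = 380.13 mm². φR_n = 0.75 × 469 × 380.13 × 12 × 1 = 1604.5 kN.
Bearing (16 mm plate, F_u = 450 MPa): end bolts L_c = 40 − 24/2 = 28, R_n = min(1.2×28×16×450, 2.4×22×16×450) = 241.92 kN/bolt; interior L_c = 62 − 24 = 38, R_n = 328.32 kN/bolt. φR_n = 0.75 × (3×241.92 + 9×328.32) = 2760.5 kN.
Block shear: shear path 2×[40+3×62] = 2×226 mm, A_gv = 7232, A_nv = 2×(226 − 3.5×26)×16 = 4320 mm²; tension across gage: (112 − 2×26)×16 = 960 mm². R_n = min(0.6×450×4320, 0.6×345×7232) + 1.0×450×960 = min(1166.4, 1497) + 432 = 1598.4 kN. φR_n = 0.75 × 1598.4 = 1198.8 kN.
Governing: min(1604.5, 2760.5, 1198.8) = 1198.8 kN → block shear.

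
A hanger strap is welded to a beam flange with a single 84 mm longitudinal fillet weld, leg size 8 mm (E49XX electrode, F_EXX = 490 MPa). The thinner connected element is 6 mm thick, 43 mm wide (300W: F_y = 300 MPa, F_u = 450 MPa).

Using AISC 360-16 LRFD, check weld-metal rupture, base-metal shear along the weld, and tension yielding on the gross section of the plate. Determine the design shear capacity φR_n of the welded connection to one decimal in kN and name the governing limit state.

Weld metal: throat = 0.707×8 = 5.656 mm, L = 84 mm. φR_n = 0.75 × 0.6 × 490 × 5.656 × 84 = 104.8 kN.
Base metal shear (6 mm plate): yield φR_n = 1.0×0.6×300×6×84 = 90.7 kN; rupture φR_n = 0.75×0.6×450×6×84 = 102.1 kN; take 90.7 kN (yield).
Tension yield (gross): A_g = 43×6 = 258 mm². φR_n = 0.90 × 300 × 258 = 69.7 kN.
Governing: min(104.8, 90.7, 69.7) = 69.7 kN → gross-section yield.

69.7 kN (gross-section yield governs)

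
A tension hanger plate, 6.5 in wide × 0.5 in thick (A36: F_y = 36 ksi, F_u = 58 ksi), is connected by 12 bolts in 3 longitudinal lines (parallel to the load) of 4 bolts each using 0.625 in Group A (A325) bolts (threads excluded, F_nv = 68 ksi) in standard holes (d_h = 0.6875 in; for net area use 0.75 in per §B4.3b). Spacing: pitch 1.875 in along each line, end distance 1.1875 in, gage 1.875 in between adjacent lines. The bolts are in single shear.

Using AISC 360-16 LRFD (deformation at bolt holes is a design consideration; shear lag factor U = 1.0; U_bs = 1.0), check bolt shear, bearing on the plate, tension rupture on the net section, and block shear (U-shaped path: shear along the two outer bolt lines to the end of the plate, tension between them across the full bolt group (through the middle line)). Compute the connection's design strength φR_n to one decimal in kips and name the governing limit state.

Bolt shear: A_b = π(0.625)²/4 = 0.3068 in². φR_n = 0.75 × 68 × 0.3068 × 12 × 1 = 187.8 kips.
Bearing (0.5 in plate, F_u = 58 ksi): end bolts L_c = 1.1875 − 0.6875/2 = 0.84375, R_n = min(1.2×0.84375×0.5×58, 2.4×0.625×0.5×58) = 29.363 kips/bolt; interior L_c = 1.875 − 0.6875 = 1.1875, R_n = 41.325 kips/bolt. φR_n = 0.75 × (3×29.363 + 9×41.325) = 345.0 kips.
Tension rupture (net): A_n = (6.5 − 3×0.75)×0.5 = 2.125 in² (U = 1.0, A_e = A_n). φR_n = 0.75 × 58 × 2.125 = 92.4 kips.
Block shear: shear path 2×[1.1875+3×1.875] = 2×6.8125 in, A_gv = 6.8125, A_nv = 2×(6.8125 − 3.5×0.75)×0.5 = 4.1875 in²; tension across gage: (3.75 − 2×0.75)×0.5 = 1.125 in². R_n = min(0.6×58×4.1875, 0.6×36×6.8125) + 1.0×58×1.125 = min(145.73, 147.15) + 65.25 = 210.98 kips. φR_n = 0.75 × 210.98 = 158.2 kips.
Governing: min(187.8, 345.0, 92.4, 158.2) = 92.4 kips → net-section rupture.

92.4 kips (net-section rupture governs)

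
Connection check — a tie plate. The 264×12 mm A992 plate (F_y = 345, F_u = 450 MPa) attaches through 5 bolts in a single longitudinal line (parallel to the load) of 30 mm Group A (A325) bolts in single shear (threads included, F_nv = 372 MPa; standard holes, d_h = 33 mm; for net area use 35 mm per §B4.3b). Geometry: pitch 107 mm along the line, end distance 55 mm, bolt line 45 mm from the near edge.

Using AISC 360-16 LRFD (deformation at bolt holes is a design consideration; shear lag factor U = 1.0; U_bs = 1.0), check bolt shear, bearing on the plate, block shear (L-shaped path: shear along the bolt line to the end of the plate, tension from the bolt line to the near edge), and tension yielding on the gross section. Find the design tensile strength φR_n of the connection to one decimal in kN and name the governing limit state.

902.3 kN (block shear governs)

Bolt shear: A_b = π(30)²/4 = 706.86 mm². φR_n = 0.75 × 372 × 706.86 × 5 × 1 = 986.1 kN.
Bearing (12 mm plate, F_u = 450 MPa): end bolts L_c = 55 − 33/2 = 38.5, R_n = min(1.2×38.5×12×450, 2.4×30×12×450) = 249.48 kN/bolt; interior L_c = 107 − 33 = 74, R_n = 388.8 kN/bolt. φR_n = 0.75 × (1×249.48 + 4×388.8) = 1353.5 kN.
Block shear: shear path 1×[55+4×107] = 1×483 mm, A_gv = 5796, A_nv = 1×(483 − 4.5×35)×12 = 3906 mm²; tension to near edge: (45 − 0.5×35)×12 = 330 mm². R_n = min(0.6×450×3906, 0.6×345×5796) + 1.0×450×330 = min(1054.6, 1199.8) + 148.5 = 1203.1 kN. φR_n = 0.75 × 1203.1 = 902.3 kN.
Tension yield (gross): A_g = 264×12 = 3168 mm². φR_n = 0.90 × 345 × 3168 = 983.7 kN.
Governing: min(986.1, 1353.5, 902.3, 983.7) = 902.3 kN → block shear.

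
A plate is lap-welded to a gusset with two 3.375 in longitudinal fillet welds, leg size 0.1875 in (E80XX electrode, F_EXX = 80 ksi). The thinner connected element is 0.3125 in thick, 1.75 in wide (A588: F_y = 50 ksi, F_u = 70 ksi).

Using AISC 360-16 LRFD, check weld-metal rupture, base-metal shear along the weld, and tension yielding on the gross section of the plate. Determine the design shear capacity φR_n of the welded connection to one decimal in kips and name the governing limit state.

24.6 kips (gross-section yield governs)

Weld metal: throat = 0.707×0.1875 = 0.13256 in, L = 2×3.375 = 6.75 in. φR_n = 0.75 × 0.6 × 80 × 0.13256 × 6.75 = 32.2 kips.
Base metal shear (0.3125 in plate): yield φR_n = 1.0×0.6×50×0.3125×6.75 = 63.3 kips; rupture φR_n = 0.75×0.6×70×0.3125×6.75 = 66.4 kips; take 63.3 kips (yield).
Tension yield (gross): A_g = 1.75×0.3125 = 0.54688 in². φR_n = 0.90 × 50 × 0.54688 = 24.6 kips.
Governing: min(32.2, 63.3, 24.6) = 24.6 kips → gross-section yield.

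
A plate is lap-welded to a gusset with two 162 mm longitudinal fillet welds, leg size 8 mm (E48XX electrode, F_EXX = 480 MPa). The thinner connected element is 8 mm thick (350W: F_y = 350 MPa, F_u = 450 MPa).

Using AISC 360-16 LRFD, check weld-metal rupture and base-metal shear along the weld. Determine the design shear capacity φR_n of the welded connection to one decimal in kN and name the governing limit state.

395.8 kN (weld metal governs)

Weld metal: throat = 0.707×8 = 5.656 mm, L = 2×162 = 324 mm. φR_n = 0.75 × 0.6 × 480 × 5.656 × 324 = 395.8 kN.
Base metal shear (8 mm plate): yield φR_n = 1.0×0.6×350×8×324 = 544.3 kN; rupture φR_n = 0.75×0.6×450×8×324 = 524.9 kN; take 524.9 kN (rupture).
Governing: min(395.8, 524.9) = 395.8 kN → weld metal.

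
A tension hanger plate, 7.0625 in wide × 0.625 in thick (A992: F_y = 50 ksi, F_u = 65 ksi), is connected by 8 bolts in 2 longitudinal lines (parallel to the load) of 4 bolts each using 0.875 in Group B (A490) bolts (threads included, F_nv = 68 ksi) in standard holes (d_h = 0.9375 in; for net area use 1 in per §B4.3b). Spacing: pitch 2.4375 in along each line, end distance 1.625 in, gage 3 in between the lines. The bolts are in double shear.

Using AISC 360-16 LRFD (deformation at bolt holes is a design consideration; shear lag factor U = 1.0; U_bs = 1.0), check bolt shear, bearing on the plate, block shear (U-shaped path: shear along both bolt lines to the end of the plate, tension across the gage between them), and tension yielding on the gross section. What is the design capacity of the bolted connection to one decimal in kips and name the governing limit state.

Bolt shear: A_b = π(0.875)²/4 = 0.60132 in². φR_n = 0.75 × 68 × 0.60132 × 8 × 2 = 490.7 kips.
Bearing (0.625 in plate, F_u = 65 ksi): end bolts L_c = 1.625 − 0.9375/2 = 1.15625, R_n = min(1.2×1.15625×0.625×65, 2.4×0.875×0.625×65) = 56.367 kips/bolt; interior L_c = 2.4375 − 0.9375 = 1.5, R_n = 73.125 kips/bolt. φR_n = 0.75 × (2×56.367 + 6×73.125) = 413.6 kips.
Block shear: shear path 2×[1.625+3×2.4375] = 2×8.9375 in, A_gv = 11.172, A_nv = 2×(8.9375 − 3.5×1)×0.625 = 6.7969 in²; tension across gage: (3 − 1×1)×0.625 = 1.25 in². R_n = min(0.6×65×6.7969, 0.6×50×11.172) + 1.0×65×1.25 = min(265.08, 335.16) + 81.25 = 346.33 kips. φR_n = 0.75 × 346.33 = 259.7 kips.
Tension yield (gross): A_g = 7.0625×0.625 = 4.4141 in². φR_n = 0.90 × 50 × 4.4141 = 198.6 kips.
Governing: min(490.7, 413.6, 259.7, 198.6) = 198.6 kips → gross-section yield.

198.6 kips (gross-section yield governs)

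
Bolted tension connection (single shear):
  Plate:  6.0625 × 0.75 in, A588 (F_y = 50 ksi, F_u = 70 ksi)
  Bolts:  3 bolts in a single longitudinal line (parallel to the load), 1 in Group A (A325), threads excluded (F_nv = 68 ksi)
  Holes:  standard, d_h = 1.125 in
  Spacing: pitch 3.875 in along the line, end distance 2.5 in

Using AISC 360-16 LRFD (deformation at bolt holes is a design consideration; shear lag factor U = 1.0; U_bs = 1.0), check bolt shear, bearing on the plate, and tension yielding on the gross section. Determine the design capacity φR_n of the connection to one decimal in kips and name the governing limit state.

120.2 kips (bolt shear governs)

Bolt shear: A_b = π(1)²/4 = 0.7854 in². φR_n = 0.75 × 68 × 0.7854 × 3 × 1 = 120.2 kips.
Bearing (0.75 in plate, F_u = 70 ksi): end bolts L_c = 2.5 − 1.125/2 = 1.9375, R_n = min(1.2×1.9375×0.75×70, 2.4×1×0.75×70) = 122.06 kips/bolt; interior L_c = 3.875 − 1.125 = 2.75, R_n = 126 kips/bolt. φR_n = 0.75 × (1×122.06 + 2×126) = 280.5 kips.
Tension yield (gross): A_g = 6.0625×0.75 = 4.5469 in². φR_n = 0.90 × 50 × 4.5469 = 204.6 kips.
Governing: min(120.2, 280.5, 204.6) = 120.2 kips → bolt shear.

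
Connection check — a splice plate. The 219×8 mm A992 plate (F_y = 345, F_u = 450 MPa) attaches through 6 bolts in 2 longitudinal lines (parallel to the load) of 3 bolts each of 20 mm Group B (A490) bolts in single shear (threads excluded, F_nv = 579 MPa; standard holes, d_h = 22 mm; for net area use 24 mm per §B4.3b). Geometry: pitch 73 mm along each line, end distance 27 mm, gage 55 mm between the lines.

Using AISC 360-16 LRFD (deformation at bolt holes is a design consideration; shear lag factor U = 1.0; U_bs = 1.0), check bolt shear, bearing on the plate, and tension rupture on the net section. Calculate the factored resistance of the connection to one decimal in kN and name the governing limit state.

461.7 kN (net-section rupture governs)

Bolt shear: A_b = π(20)²/4 = 314.16 mm². φR_n = 0.75 × 579 × 314.16 × 6 × 1 = 818.5 kN.
Bearing (8 mm plate, F_u = 450 MPa): end bolts L_c = 27 − 22/2 = 16, R_n = min(1.2×16×8×450, 2.4×20×8×450) = 69.12 kN/bolt; interior L_c = 73 − 22 = 51, R_n = 172.8 kN/bolt. φR_n = 0.75 × (2×69.12 + 4×172.8) = 622.1 kN.
Tension rupture (net): A_n = (219 − 2×24)×8 = 1368 mm² (U = 1.0, A_e = A_n). φR_n = 0.75 × 450 × 1368 = 461.7 kN.
Governing: min(818.5, 622.1, 461.7) = 461.7 kN → net-section rupture.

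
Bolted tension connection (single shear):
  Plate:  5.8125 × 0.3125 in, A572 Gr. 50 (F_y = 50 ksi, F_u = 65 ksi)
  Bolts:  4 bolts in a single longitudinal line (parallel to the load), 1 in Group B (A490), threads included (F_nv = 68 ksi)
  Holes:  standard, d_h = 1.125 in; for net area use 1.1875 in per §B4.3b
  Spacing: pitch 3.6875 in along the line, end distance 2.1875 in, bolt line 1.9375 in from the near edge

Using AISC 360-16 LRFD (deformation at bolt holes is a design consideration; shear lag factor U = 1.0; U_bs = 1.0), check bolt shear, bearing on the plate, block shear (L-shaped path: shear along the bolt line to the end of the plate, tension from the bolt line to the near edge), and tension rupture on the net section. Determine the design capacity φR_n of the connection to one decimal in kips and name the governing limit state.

70.5 kips (net-section rupture governs)

Bolt shear: A_b = π(1)²/4 = 0.7854 in². φR_n = 0.75 × 68 × 0.7854 × 4 × 1 = 160.2 kips.
Bearing (0.3125 in plate, F_u = 65 ksi): end bolts L_c = 2.1875 − 1.125/2 = 1.625, R_n = min(1.2×1.625×0.3125×65, 2.4×1×0.3125×65) = 39.609 kips/bolt; interior L_c = 3.6875 − 1.125 = 2.5625, R_n = 48.75 kips/bolt. φR_n = 0.75 × (1×39.609 + 3×48.75) = 139.4 kips.
Block shear: shear path 1×[2.1875+3×3.6875] = 1×13.25 in, A_gv = 4.1406, A_nv = 1×(13.25 − 3.5×1.1875)×0.3125 = 2.8418 in²; tension to near edge: (1.9375 − 0.5×1.1875)×0.3125 = 0.41992 in². R_n = min(0.6×65×2.8418, 0.6×50×4.1406) + 1.0×65×0.41992 = min(110.83, 124.22) + 27.295 = 138.13 kips. φR_n = 0.75 × 138.13 = 103.6 kips.
Tension rupture (net): A_n = (5.8125 − 1×1.1875)×0.3125 = 1.4453 in² (U = 1.0, A_e = A_n). φR_n = 0.75 × 65 × 1.4453 = 70.5 kips.
Governing: min(160.2, 139.4, 103.6, 70.5) = 70.5 kips → net-section rupture.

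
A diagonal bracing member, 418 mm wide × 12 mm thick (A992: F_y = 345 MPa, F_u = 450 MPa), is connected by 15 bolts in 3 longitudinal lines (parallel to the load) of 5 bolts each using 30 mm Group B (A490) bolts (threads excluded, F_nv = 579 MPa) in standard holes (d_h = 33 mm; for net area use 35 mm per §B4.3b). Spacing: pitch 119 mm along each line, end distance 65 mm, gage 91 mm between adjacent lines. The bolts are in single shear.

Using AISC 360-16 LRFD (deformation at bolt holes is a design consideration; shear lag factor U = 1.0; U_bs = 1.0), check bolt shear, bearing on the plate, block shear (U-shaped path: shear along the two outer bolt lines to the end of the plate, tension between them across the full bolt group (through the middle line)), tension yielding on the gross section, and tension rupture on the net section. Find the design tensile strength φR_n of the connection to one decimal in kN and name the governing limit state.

Bolt shear: A_b = π(30)²/4 = 706.86 mm². φR_n = 0.75 × 579 × 706.86 × 15 × 1 = 4604.3 kN.
Bearing (12 mm plate, F_u = 450 MPa): end bolts L_c = 65 − 33/2 = 48.5, R_n = min(1.2×48.5×12×450, 2.4×30×12×450) = 314.28 kN/bolt; interior L_c = 119 − 33 = 86, R_n = 388.8 kN/bolt. φR_n = 0.75 × (3×314.28 + 12×388.8) = 4206.3 kN.
Block shear: shear path 2×[65+4×119] = 2×541 mm, A_gv = 12984, A_nv = 2×(541 − 4.5×35)×12 = 9204 mm²; tension across gage: (182 − 2×35)×12 = 1344 mm². R_n = min(0.6×450×9204, 0.6×345×12984) + 1.0×450×1344 = min(2485.1, 2687.7) + 604.8 = 3089.9 kN. φR_n = 0.75 × 3089.9 = 2317.4 kN.
Tension yield (gross): A_g = 418×12 = 5016 mm². φR_n = 0.90 × 345 × 5016 = 1557.5 kN.
Tension rupture (net): A_n = (418 − 3×35)×12 = 3756 mm² (U = 1.0, A_e = A_n). φR_n = 0.75 × 450 × 3756 = 1267.7 kN.
Governing: min(4604.3, 4206.3, 2317.4, 1557.5, 1267.7) = 1267.7 kN → net-section rupture.

1267.7 kN (net-section rupture governs)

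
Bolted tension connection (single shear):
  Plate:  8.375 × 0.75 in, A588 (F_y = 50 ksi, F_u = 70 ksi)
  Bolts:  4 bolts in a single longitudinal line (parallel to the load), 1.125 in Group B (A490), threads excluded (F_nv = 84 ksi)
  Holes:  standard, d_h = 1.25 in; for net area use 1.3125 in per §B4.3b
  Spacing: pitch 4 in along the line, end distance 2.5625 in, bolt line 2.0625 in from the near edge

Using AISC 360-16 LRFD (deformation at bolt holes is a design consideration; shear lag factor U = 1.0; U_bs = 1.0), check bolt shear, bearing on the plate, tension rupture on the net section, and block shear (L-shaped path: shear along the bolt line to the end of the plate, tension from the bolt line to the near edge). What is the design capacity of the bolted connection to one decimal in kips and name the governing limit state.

Bolt shear: A_b = π(1.125)²/4 = 0.99402 in². φR_n = 0.75 × 84 × 0.99402 × 4 × 1 = 250.5 kips.
Bearing (0.75 in plate, F_u = 70 ksi): end bolts L_c = 2.5625 − 1.25/2 = 1.9375, R_n = min(1.2×1.9375×0.75×70, 2.4×1.125×0.75×70) = 122.06 kips/bolt; interior L_c = 4 − 1.25 = 2.75, R_n = 141.75 kips/bolt. φR_n = 0.75 × (1×122.06 + 3×141.75) = 410.5 kips.
Tension rupture (net): A_n = (8.375 − 1×1.3125)×0.75 = 5.2969 in² (U = 1.0, A_e = A_n). φR_n = 0.75 × 70 × 5.2969 = 278.1 kips.
Block shear: shear path 1×[2.5625+3×4] = 1×14.5625 in, A_gv = 10.922, A_nv = 1×(14.5625 − 3.5×1.3125)×0.75 = 7.4766 in²; tension to near edge: (2.0625 − 0.5×1.3125)×0.75 = 1.0547 in². R_n = min(0.6×70×7.4766, 0.6×50×10.922) + 1.0×70×1.0547 = min(314.02, 327.66) + 73.829 = 387.85 kips. φR_n = 0.75 × 387.85 = 290.9 kips.
Governing: min(250.5, 410.5, 278.1, 290.9) = 250.5 kips → bolt shear.

250.5 kips (bolt shear governs)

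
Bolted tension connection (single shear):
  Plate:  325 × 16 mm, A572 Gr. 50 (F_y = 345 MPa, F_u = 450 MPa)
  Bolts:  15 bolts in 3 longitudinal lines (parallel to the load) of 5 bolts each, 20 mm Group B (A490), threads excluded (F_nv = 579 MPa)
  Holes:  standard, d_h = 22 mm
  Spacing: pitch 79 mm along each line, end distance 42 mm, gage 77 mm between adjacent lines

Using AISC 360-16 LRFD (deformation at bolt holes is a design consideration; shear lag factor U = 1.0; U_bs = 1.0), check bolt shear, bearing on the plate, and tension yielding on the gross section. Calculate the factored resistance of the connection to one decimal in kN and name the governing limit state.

Bolt shear: A_b = π(20)²/4 = 314.16 mm². φR_n = 0.75 × 579 × 314.16 × 15 × 1 = 2046.4 kN.
Bearing (16 mm plate, F_u = 450 MPa): end bolts L_c = 42 − 22/2 = 31, R_n = min(1.2×31×16×450, 2.4×20×16×450) = 267.84 kN/bolt; interior L_c = 79 − 22 = 57, R_n = 345.6 kN/bolt. φR_n = 0.75 × (3×267.84 + 12×345.6) = 3713.0 kN.
Tension yield (gross): A_g = 325×16 = 5200 mm². φR_n = 0.90 × 345 × 5200 = 1614.6 kN.
Governing: min(2046.4, 3713.0, 1614.6) = 1614.6 kN → gross-section yield.

1614.6 kN (gross-section yield governs)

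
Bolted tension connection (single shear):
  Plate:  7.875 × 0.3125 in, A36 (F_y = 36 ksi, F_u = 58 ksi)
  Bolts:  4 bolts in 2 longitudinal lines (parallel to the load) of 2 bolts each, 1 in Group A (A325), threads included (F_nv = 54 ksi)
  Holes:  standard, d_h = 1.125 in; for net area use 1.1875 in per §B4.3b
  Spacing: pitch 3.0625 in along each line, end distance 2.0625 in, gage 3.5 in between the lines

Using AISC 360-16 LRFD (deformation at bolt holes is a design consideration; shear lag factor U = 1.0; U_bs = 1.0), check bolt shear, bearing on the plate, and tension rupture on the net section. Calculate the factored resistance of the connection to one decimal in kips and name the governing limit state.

Bolt shear: A_b = π(1)²/4 = 0.7854 in². φR_n = 0.75 × 54 × 0.7854 × 4 × 1 = 127.2 kips.
Bearing (0.3125 in plate, F_u = 58 ksi): end bolts L_c = 2.0625 − 1.125/2 = 1.5, R_n = min(1.2×1.5×0.3125×58, 2.4×1×0.3125×58) = 32.625 kips/bolt; interior L_c = 3.0625 − 1.125 = 1.9375, R_n = 42.141 kips/bolt. φR_n = 0.75 × (2×32.625 + 2×42.141) = 112.1 kips.
Tension rupture (net): A_n = (7.875 − 2×1.1875)×0.3125 = 1.7188 in² (U = 1.0, A_e = A_n). φR_n = 0.75 × 58 × 1.7188 = 74.8 kips.
Governing: min(127.2, 112.1, 74.8) = 74.8 kips → net-section rupture.

74.8 kips (net-section rupture governs)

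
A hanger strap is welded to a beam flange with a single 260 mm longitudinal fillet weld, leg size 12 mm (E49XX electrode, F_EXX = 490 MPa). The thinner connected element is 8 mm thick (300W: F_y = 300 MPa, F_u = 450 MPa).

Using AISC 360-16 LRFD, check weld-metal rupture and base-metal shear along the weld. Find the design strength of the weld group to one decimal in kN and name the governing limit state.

Weld metal: throat = 0.707×12 = 8.484 mm, L = 260 mm. φR_n = 0.75 × 0.6 × 490 × 8.484 × 260 = 486.4 kN.
Base metal shear (8 mm plate): yield φR_n = 1.0×0.6×300×8×260 = 374.4 kN; rupture φR_n = 0.75×0.6×450×8×260 = 421.2 kN; take 374.4 kN (yield).
Governing: min(486.4, 374.4) = 374.4 kN → base-metal shear.

374.4 kN (base-metal shear governs)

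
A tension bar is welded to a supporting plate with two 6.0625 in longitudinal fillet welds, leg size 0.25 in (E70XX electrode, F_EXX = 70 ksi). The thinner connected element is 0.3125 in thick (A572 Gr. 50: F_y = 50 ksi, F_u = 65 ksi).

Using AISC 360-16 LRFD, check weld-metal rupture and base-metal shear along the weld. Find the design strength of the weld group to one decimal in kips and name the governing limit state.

67.5 kips (weld metal governs)

Weld metal: throat = 0.707×0.25 = 0.17675 in, L = 2×6.0625 = 12.125 in. φR_n = 0.75 × 0.6 × 70 × 0.17675 × 12.125 = 67.5 kips.
Base metal shear (0.3125 in plate): yield φR_n = 1.0×0.6×50×0.3125×12.125 = 113.7 kips; rupture φR_n = 0.75×0.6×65×0.3125×12.125 = 110.8 kips; take 110.8 kips (rupture).
Governing: min(67.5, 110.8) = 67.5 kips → weld metal.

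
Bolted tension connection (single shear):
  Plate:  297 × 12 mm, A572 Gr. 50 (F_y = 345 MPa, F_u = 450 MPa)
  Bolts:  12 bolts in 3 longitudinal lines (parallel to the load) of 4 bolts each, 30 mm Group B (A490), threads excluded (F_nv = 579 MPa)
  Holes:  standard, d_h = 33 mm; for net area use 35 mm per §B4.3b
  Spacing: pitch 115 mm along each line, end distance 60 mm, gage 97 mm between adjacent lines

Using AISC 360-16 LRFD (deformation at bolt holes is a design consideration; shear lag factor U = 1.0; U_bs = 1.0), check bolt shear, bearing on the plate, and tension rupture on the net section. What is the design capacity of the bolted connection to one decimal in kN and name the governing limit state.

Bolt shear: A_b = π(30)²/4 = 706.86 mm². φR_n = 0.75 × 579 × 706.86 × 12 × 1 = 3683.4 kN.
Bearing (12 mm plate, F_u = 450 MPa): end bolts L_c = 60 − 33/2 = 43.5, R_n = min(1.2×43.5×12×450, 2.4×30×12×450) = 281.88 kN/bolt; interior L_c = 115 − 33 = 82, R_n = 388.8 kN/bolt. φR_n = 0.75 × (3×281.88 + 9×388.8) = 3258.6 kN.
Tension rupture (net): A_n = (297 − 3×35)×12 = 2304 mm² (U = 1.0, A_e = A_n). φR_n = 0.75 × 450 × 2304 = 777.6 kN.
Governing: min(3683.4, 3258.6, 777.6) = 777.6 kN → net-section rupture.

777.6 kN (net-section rupture governs)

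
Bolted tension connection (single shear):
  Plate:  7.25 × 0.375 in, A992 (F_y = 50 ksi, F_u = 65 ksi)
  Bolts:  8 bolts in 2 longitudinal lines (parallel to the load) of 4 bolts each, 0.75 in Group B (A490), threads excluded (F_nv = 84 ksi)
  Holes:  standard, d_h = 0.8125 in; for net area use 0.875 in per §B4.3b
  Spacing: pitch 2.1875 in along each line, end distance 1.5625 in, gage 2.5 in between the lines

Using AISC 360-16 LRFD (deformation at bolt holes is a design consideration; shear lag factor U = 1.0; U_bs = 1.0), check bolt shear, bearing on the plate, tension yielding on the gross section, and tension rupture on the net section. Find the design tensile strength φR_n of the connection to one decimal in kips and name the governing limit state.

Bolt shear: A_b = π(0.75)²/4 = 0.44179 in². φR_n = 0.75 × 84 × 0.44179 × 8 × 1 = 222.7 kips.
Bearing (0.375 in plate, F_u = 65 ksi): end bolts L_c = 1.5625 − 0.8125/2 = 1.15625, R_n = min(1.2×1.15625×0.375×65, 2.4×0.75×0.375×65) = 33.82 kips/bolt; interior L_c = 2.1875 − 0.8125 = 1.375, R_n = 40.219 kips/bolt. φR_n = 0.75 × (2×33.82 + 6×40.219) = 231.7 kips.
Tension yield (gross): A_g = 7.25×0.375 = 2.7188 in². φR_n = 0.90 × 50 × 2.7188 = 122.3 kips.
Tension rupture (net): A_n = (7.25 − 2×0.875)×0.375 = 2.0625 in² (U = 1.0, A_e = A_n). φR_n = 0.75 × 65 × 2.0625 = 100.5 kips.
Governing: min(222.7, 231.7, 122.3, 100.5) = 100.5 kips → net-section rupture.

100.5 kips (net-section rupture governs)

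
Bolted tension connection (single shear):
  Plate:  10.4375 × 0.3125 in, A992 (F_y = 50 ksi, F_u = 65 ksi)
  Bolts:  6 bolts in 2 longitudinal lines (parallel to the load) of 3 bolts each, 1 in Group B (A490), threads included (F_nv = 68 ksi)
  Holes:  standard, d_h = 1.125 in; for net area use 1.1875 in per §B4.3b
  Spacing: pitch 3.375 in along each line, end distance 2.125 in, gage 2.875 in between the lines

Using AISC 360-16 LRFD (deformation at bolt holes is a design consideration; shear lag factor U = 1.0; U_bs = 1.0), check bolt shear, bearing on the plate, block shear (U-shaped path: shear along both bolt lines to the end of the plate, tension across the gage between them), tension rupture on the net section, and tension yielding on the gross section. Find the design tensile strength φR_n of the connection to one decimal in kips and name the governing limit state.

122.8 kips (net-section rupture governs)

Bolt shear: A_b = π(1)²/4 = 0.7854 in². φR_n = 0.75 × 68 × 0.7854 × 6 × 1 = 240.3 kips.
Bearing (0.3125 in plate, F_u = 65 ksi): end bolts L_c = 2.125 − 1.125/2 = 1.5625, R_n = min(1.2×1.5625×0.3125×65, 2.4×1×0.3125×65) = 38.086 kips/bolt; interior L_c = 3.375 − 1.125 = 2.25, R_n = 48.75 kips/bolt. φR_n = 0.75 × (2×38.086 + 4×48.75) = 203.4 kips.
Block shear: shear path 2×[2.125+2×3.375] = 2×8.875 in, A_gv = 5.5469, A_nv = 2×(8.875 − 2.5×1.1875)×0.3125 = 3.6914 in²; tension across gage: (2.875 − 1×1.1875)×0.3125 = 0.52734 in². R_n = min(0.6×65×3.6914, 0.6×50×5.5469) + 1.0×65×0.52734 = min(143.96, 166.41) + 34.277 = 178.24 kips. φR_n = 0.75 × 178.24 = 133.7 kips.
Tension rupture (net): A_n = (10.4375 − 2×1.1875)×0.3125 = 2.5195 in² (U = 1.0, A_e = A_n). φR_n = 0.75 × 65 × 2.5195 = 122.8 kips.
Tension yield (gross): A_g = 10.4375×0.3125 = 3.2617 in². φR_n = 0.90 × 50 × 3.2617 = 146.8 kips.
Governing: min(240.3, 203.4, 133.7, 122.8, 146.8) = 122.8 kips → net-section rupture.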